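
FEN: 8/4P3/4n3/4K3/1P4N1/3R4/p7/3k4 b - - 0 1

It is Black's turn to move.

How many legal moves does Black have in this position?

4

Black to move; king on d1.
In check: yes, from the white rook on d3.
Legal moves: Ke2, Kc2, Ke1, Kc1.
Count: 4.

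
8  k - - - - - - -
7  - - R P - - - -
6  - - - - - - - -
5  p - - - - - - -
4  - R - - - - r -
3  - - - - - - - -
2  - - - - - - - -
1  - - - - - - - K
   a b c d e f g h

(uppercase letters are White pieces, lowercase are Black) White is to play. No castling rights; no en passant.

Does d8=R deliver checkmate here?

After d8=R: black king on a8; in check: yes, from the white rook on d8.
King squares — a7: attacked by Rc7; b7: attacked by Rb4; b8: attacked by Rb4.
Black has no legal moves → checkmate.

yes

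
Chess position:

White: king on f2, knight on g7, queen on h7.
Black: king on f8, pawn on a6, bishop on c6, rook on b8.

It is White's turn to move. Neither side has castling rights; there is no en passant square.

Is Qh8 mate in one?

no

After Qh8: black king on f8; in check: yes, from the white queen on h8.
Black has 2 legal replies: Kf7, Ke7.
In check but a legal move exists → not checkmate.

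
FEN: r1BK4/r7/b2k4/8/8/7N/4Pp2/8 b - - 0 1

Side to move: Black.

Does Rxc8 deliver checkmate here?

After Rxc8: white king on d8; in check: yes, from the black rook on c8.
King squares — c7: attacked by Kd6; d7: attacked by Kd6; e7: attacked by Kd6; c8: attacked by Ba6; e8: attacked by Rc8.
White has no legal moves → checkmate.

yes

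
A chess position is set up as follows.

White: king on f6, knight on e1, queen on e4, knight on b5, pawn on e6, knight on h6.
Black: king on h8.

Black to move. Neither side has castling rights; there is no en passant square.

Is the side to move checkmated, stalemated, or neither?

stalemate

Black to move; black king on h8.
In check: no.
King squares — g7: attacked by Kf6; h7: attacked by Qe4; g8: attacked by Nh6.
Legal moves for Black: none.
Not in check and no legal moves → stalemate.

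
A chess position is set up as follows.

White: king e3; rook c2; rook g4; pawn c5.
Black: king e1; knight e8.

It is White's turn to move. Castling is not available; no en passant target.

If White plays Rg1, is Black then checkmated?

yes

After Rg1: black king on e1; in check: yes, from the white rook on g1.
King squares — d1: attacked by Rg1; f1: attacked by Rg1; d2: attacked by Rc2; e2: attacked by Rc2; f2: attacked by Rc2.
Black has no legal moves → checkmate.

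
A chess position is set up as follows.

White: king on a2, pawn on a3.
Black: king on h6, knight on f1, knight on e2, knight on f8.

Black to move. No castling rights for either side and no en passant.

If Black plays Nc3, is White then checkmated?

After Nc3: white king on a2; in check: yes, from the black knight on c3.
White has 3 legal replies: Kb3, Kb2, Ka1.
In check but a legal move exists → not checkmate.

no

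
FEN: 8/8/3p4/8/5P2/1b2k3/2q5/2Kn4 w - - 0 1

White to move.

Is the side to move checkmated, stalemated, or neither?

White to move; white king on c1.
In check: yes, from the black queen on c2.
King squares — b1: attacked by Qc2; d1: attacked by Qc2; b2: attacked by Nd1; c2: attacked by Bb3; d2: attacked by Qc2.
Legal moves for White: none.
In check with no legal moves → checkmate.

checkmate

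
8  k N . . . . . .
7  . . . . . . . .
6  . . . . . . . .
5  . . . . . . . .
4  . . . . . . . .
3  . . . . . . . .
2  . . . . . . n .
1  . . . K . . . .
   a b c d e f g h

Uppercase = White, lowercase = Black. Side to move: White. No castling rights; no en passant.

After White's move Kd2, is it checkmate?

After Kd2: black king on a8; in check: no.
Black is not in check, so this cannot be checkmate.

no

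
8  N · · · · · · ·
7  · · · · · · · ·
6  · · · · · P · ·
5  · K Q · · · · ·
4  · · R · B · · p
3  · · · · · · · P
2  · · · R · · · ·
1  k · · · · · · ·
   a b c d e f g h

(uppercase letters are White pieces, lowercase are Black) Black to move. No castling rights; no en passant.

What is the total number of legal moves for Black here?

0

Black to move; king on a1.
In check: no.
Legal moves: none.
Count: 0.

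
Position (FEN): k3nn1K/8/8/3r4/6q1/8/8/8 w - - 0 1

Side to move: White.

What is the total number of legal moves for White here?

White to move; king on h8.
In check: no.
Legal moves: none.
Count: 0.

0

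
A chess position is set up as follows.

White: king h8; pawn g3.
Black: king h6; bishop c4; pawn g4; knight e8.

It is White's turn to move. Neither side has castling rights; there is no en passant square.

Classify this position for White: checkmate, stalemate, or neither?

stalemate

White to move; white king on h8.
In check: no.
King squares — g7: attacked by Kh6; h7: attacked by Kh6; g8: attacked by Bc4.
Legal moves for White: none.
Not in check and no legal moves → stalemate.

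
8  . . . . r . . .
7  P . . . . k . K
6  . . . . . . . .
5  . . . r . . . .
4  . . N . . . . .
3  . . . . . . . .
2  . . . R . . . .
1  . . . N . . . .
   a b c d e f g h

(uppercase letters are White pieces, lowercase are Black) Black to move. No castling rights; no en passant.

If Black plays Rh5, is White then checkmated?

After Rh5: white king on h7; in check: yes, from the black rook on h5.
King squares — g6: attacked by Kf7; h6: attacked by Rh5; g7: attacked by Kf7; g8: attacked by Kf7; h8: attacked by Rh5.
White has no legal moves → checkmate.

yes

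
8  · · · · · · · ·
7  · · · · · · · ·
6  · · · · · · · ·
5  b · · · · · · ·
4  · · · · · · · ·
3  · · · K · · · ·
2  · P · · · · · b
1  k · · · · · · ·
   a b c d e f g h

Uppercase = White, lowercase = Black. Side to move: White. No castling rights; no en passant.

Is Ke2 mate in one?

no

After Ke2: black king on a1; in check: no.
Black is not in check, so this cannot be checkmate.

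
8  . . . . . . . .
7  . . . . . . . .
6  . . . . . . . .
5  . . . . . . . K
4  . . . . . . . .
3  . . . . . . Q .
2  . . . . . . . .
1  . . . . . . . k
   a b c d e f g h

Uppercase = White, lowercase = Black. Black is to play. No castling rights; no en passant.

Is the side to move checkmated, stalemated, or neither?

stalemate

Black to move; black king on h1.
In check: no.
King squares — g1: attacked by Qg3; g2: attacked by Qg3; h2: attacked by Qg3.
Legal moves for Black: none.
Not in check and no legal moves → stalemate.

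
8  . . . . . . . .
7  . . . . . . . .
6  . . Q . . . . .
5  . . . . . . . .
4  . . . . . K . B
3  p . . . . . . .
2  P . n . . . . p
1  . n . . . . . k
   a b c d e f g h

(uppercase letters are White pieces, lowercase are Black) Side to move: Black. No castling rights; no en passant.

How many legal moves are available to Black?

Black to move; king on h1.
In check: yes, from the white queen on c6.
Legal moves: Kg1.
Count: 1.

1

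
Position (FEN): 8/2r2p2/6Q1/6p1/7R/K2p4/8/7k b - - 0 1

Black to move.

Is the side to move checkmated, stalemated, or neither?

Black to move; black king on h1.
In check: yes, from the white rook on h4.
King squares — g1: available; g2: available; h2: attacked by Rh4.
Legal moves for Black: Kg2, Kg1, gxh4.
Black is in check but has 3 legal moves → neither.

neither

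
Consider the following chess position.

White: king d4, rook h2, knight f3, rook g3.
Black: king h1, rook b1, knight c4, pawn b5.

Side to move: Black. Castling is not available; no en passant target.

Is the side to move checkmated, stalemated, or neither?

Black to move; black king on h1.
In check: yes, from the white rook on h2.
King squares — g1: attacked by Nf3; g2: attacked by Rh2; h2: attacked by Nf3.
Legal moves for Black: none.
In check with no legal moves → checkmate.

checkmate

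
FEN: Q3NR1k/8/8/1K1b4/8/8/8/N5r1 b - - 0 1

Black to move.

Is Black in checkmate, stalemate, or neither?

neither

Black to move; black king on h8.
In check: yes, from the white rook on f8.
Legal moves for Black: Kh7, Bg8, Rg8.
Black is in check but has 3 legal moves → neither.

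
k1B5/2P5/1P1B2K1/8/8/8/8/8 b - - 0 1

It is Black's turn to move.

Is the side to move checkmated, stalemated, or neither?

Black to move; black king on a8.
In check: no.
King squares — a7: attacked by Pb6; b7: attacked by Bc8; b8: attacked by Pc7.
Legal moves for Black: none.
Not in check and no legal moves → stalemate.

stalemate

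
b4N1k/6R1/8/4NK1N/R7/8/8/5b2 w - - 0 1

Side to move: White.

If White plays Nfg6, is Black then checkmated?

yes

After Nfg6: black king on h8; in check: yes, from the white knight on g6.
King squares — g7: attacked by Nh5; h7: attacked by Rg7; g8: attacked by Rg7.
Black has no legal moves → checkmate.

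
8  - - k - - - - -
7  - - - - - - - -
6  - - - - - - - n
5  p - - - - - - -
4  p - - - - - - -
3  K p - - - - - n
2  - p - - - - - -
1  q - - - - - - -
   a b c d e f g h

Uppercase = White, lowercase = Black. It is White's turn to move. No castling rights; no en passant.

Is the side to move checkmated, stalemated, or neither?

checkmate

White to move; white king on a3.
In check: yes, from the black queen on a1.
King squares — a2: attacked by Qa1; b2: attacked by Qa1; b3: attacked by Pa4; a4: attacked by Qa1; b4: attacked by Pa5.
Legal moves for White: none.
In check with no legal moves → checkmate.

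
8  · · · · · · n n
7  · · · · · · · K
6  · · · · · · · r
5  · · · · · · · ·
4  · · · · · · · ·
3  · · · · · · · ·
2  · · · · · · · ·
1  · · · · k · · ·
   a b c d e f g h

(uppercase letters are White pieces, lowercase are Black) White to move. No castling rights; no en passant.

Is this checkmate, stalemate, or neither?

White to move; white king on h7.
In check: yes, from the black rook on h6.
Legal moves for White: Kxg8, Kg7.
White is in check but has 2 legal moves → neither.

neither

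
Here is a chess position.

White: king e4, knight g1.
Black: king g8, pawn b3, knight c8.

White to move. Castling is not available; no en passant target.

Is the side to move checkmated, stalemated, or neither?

neither

White to move; white king on e4.
In check: no.
Legal moves for White: Kf5, Ke5, Kd5, Kf4, Kd4, Kf3, Ke3, Kd3, Nh3, Nf3, Ne2.
White has 11 legal moves and is not in check → neither.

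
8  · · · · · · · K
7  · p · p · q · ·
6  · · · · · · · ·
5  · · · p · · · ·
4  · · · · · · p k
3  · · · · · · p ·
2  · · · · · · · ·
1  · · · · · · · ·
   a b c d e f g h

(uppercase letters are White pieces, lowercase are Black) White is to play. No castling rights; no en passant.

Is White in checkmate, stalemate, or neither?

stalemate

White to move; white king on h8.
In check: no.
King squares — g7: attacked by Qf7; h7: attacked by Qf7; g8: attacked by Qf7.
Legal moves for White: none.
Not in check and no legal moves → stalemate.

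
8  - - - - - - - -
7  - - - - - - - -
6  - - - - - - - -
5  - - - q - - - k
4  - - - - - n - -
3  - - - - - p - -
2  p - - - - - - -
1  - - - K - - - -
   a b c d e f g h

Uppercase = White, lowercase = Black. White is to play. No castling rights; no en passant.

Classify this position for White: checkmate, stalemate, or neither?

White to move; white king on d1.
In check: yes, from the black queen on d5.
King squares — c1: available; e1: available; c2: available; d2: attacked by Qd5; e2: attacked by Pf3.
Legal moves for White: Kc2, Ke1, Kc1.
White is in check but has 3 legal moves → neither.

neither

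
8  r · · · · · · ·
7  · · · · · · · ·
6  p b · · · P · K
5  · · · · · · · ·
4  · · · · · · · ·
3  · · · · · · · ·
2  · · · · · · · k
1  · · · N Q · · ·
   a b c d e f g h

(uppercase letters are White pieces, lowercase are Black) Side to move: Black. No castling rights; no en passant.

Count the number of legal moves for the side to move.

Black to move; king on h2.
In check: no.
Legal moves: Rh8+, Rg8, Rf8, Re8, Rd8, Rc8, Rb8, Ra7, Bd8, Bc7, Ba7, Bc5, Ba5, Bd4, Be3+, Bf2, Bg1, Kh3, Kg2, a5.
Count: 20.

20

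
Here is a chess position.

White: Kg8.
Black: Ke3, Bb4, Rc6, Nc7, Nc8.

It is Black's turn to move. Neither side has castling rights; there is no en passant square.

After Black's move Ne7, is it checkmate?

no

After Ne7: white king on g8; in check: yes, from the black knight on e7.
White has 5 legal replies: Kh8, Kf8, Kh7, Kg7, Kf7.
In check but a legal move exists → not checkmate.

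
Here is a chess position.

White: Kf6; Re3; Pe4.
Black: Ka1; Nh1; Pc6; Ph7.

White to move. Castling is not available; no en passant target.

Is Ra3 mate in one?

After Ra3: black king on a1; in check: yes, from the white rook on a3.
Black has 2 legal replies: Kb2, Kb1.
In check but a legal move exists → not checkmate.

no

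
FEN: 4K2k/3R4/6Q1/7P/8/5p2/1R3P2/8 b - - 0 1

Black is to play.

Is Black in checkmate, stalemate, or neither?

stalemate

Black to move; black king on h8.
In check: no.
King squares — g7: attacked by Qg6; h7: attacked by Qg6; g8: attacked by Qg6.
Legal moves for Black: none.
Not in check and no legal moves → stalemate.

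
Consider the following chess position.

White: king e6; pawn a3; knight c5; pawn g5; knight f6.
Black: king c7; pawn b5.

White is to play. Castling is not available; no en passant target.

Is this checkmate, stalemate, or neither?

White to move; white king on e6.
In check: no.
Legal moves for White include: Ng8, Ne8+, Nh7, Nfd7, Nh5, Nd5+, Ng4, Nfe4, Kf7, Ke7, Kf5, Ke5, Kd5, Ncd7, Nb7, Na6+, Nce4, Na4, ... (list truncated; more exist).
White has legal moves and is not in check → neither.

neither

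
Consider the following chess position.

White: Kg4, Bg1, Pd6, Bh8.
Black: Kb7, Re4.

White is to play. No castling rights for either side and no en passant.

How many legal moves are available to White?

6

White to move; king on g4.
In check: yes, from the black rook on e4.
Legal moves: Kh5, Kg5, Kf5, Kh3, Kg3, Kf3.
Count: 6.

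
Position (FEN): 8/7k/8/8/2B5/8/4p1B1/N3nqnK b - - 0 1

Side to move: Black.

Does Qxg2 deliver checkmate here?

yes

After Qxg2: white king on h1; in check: yes, from the black queen on g2.
King squares — g1: attacked by Qg2; g2: attacked by Ne1; h2: attacked by Qg2.
White has no legal moves → checkmate.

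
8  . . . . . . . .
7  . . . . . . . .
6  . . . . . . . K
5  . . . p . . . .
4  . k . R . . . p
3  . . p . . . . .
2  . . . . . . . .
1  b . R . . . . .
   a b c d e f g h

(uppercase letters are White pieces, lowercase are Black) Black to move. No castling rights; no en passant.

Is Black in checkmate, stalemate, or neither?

neither

Black to move; black king on b4.
In check: yes, from the white rook on d4.
King squares — a3: available; b3: available; c3: own pawn; a4: attacked by Rd4; c4: attacked by Rd4; a5: available; b5: available; c5: available.
Legal moves for Black: Kc5, Kb5, Ka5, Kb3, Ka3.
Black is in check but has 5 legal moves → neither.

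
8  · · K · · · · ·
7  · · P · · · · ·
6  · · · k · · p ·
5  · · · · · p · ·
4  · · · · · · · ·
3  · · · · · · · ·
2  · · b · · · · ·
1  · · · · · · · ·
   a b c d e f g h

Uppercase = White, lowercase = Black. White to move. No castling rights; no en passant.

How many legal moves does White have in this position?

White to move; king on c8.
In check: no.
Legal moves: Kd8, Kb8, Kb7.
Count: 3.

3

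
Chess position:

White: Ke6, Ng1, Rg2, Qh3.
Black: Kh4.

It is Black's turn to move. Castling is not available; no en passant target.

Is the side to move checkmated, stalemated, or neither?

checkmate

Black to move; black king on h4.
In check: yes, from the white queen on h3.
King squares — g3: attacked by Rg2; h3: attacked by Ng1; g4: attacked by Rg2; g5: attacked by Rg2; h5: attacked by Qh3.
Legal moves for Black: none.
In check with no legal moves → checkmate.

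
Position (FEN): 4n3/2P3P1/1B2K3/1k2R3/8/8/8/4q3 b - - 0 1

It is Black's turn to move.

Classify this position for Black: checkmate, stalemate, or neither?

Black to move; black king on b5.
In check: yes, from the white rook on e5.
King squares — a4: available; b4: available; c4: available; a5: attacked by Re5; c5: attacked by Re5; a6: available; b6: available; c6: available.
Legal moves for Black: Kc6, Kxb6, Ka6, Kc4, Kb4, Ka4, Qxe5+.
Black is in check but has 7 legal moves → neither.

neither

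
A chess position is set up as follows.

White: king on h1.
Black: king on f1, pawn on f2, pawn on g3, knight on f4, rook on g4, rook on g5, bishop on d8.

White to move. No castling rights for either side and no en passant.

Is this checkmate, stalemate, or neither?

White to move; white king on h1.
In check: no.
King squares — g1: attacked by Kf1; g2: attacked by Kf1; h2: attacked by Pg3.
Legal moves for White: none.
Not in check and no legal moves → stalemate.

stalemate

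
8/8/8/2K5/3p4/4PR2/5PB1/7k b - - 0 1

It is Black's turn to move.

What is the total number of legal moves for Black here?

Black to move; king on h1.
In check: yes, from the white bishop on g2.
Legal moves: Kh2, Kxg2, Kg1.
Count: 3.

3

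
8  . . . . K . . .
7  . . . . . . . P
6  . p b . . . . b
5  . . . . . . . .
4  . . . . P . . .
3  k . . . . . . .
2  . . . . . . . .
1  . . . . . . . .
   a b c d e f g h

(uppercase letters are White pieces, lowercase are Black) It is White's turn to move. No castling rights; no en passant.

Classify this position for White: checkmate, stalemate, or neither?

White to move; white king on e8.
In check: yes, from the black bishop on c6.
King squares — d7: attacked by Bc6; e7: available; f7: available; d8: available; f8: attacked by Bh6.
Legal moves for White: Kd8, Kf7, Ke7.
White is in check but has 3 legal moves → neither.

neither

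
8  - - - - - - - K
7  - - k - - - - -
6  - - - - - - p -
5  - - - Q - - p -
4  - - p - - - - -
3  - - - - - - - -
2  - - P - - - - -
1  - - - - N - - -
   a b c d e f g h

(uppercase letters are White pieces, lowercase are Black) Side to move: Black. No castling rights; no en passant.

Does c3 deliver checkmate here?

After c3: white king on h8; in check: no.
White is not in check, so this cannot be checkmate.

no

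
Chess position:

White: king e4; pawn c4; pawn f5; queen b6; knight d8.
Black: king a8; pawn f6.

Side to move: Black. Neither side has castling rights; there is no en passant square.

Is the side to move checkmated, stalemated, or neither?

Black to move; black king on a8.
In check: no.
King squares — a7: attacked by Qb6; b7: attacked by Qb6; b8: attacked by Qb6.
Legal moves for Black: none.
Not in check and no legal moves → stalemate.

stalemate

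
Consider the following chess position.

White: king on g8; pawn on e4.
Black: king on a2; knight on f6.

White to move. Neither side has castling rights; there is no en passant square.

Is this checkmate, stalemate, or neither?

neither

White to move; white king on g8.
In check: yes, from the black knight on f6.
King squares — f7: available; g7: available; h7: attacked by Nf6; f8: available; h8: available.
Legal moves for White: Kh8, Kf8, Kg7, Kf7.
White is in check but has 4 legal moves → neither.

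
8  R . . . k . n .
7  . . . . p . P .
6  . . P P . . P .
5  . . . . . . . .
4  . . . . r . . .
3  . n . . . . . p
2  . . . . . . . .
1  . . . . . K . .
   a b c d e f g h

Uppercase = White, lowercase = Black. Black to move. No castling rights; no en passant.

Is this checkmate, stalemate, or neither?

checkmate

Black to move; black king on e8.
In check: yes, from the white rook on a8.
King squares — d7: attacked by Pc6; e7: own pawn; f7: attacked by Pg6; d8: attacked by Ra8; f8: attacked by Pg7.
Legal moves for Black: none.
In check with no legal moves → checkmate.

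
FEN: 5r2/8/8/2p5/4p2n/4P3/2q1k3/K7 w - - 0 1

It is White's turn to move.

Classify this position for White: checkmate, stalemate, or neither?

stalemate

White to move; white king on a1.
In check: no.
King squares — b1: attacked by Qc2; a2: attacked by Qc2; b2: attacked by Qc2.
Legal moves for White: none.
Not in check and no legal moves → stalemate.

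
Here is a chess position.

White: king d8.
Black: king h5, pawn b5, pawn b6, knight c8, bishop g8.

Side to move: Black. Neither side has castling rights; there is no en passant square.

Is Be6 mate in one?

no

After Be6: white king on d8; in check: no.
White is not in check, so this cannot be checkmate.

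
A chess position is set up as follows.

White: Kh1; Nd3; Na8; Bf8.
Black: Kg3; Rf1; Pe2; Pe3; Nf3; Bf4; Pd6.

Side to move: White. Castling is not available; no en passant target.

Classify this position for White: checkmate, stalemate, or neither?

checkmate

White to move; white king on h1.
In check: yes, from the black rook on f1.
King squares — g1: attacked by Rf1; g2: attacked by Kg3; h2: attacked by Nf3.
Legal moves for White: none.
In check with no legal moves → checkmate.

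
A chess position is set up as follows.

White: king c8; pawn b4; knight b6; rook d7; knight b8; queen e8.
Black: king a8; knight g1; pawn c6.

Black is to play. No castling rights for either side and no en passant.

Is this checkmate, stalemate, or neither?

checkmate

Black to move; black king on a8.
In check: yes, from the white knight on b6.
King squares — a7: attacked by Rd7; b7: attacked by Rd7; b8: attacked by Kc8.
Legal moves for Black: none.
In check with no legal moves → checkmate.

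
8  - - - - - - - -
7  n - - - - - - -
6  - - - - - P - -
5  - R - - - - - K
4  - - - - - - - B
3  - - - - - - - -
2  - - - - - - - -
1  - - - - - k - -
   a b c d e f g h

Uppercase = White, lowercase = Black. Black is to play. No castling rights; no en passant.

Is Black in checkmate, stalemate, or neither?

neither

Black to move; black king on f1.
In check: no.
Legal moves for Black: Nc8, Nc6, Nxb5, Kg2, Ke2, Kg1.
Black has 6 legal moves and is not in check → neither.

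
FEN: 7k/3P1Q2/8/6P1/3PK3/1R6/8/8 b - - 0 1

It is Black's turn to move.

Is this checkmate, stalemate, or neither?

stalemate

Black to move; black king on h8.
In check: no.
King squares — g7: attacked by Qf7; h7: attacked by Qf7; g8: attacked by Qf7.
Legal moves for Black: none.
Not in check and no legal moves → stalemate.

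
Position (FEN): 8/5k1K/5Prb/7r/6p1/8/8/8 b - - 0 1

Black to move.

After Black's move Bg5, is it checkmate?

yes

After Bg5: white king on h7; in check: yes, from the black rook on h5.
King squares — g6: attacked by Kf7; h6: attacked by Bg5; g7: attacked by Rg6; g8: attacked by Rg6; h8: attacked by Rh5.
White has no legal moves → checkmate.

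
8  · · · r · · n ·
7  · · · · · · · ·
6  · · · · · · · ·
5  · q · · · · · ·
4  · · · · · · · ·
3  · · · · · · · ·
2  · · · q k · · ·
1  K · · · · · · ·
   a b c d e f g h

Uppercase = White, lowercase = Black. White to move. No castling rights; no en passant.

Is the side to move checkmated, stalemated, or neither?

stalemate

White to move; white king on a1.
In check: no.
King squares — b1: attacked by Qb5; a2: attacked by Qd2; b2: attacked by Qd2.
Legal moves for White: none.
Not in check and no legal moves → stalemate.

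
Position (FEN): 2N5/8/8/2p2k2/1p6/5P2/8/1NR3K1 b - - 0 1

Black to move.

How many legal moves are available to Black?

8

Black to move; king on f5.
In check: no.
Legal moves: Kg6, Kf6, Ke6, Kg5, Ke5, Kf4, c4, b3.
Count: 8.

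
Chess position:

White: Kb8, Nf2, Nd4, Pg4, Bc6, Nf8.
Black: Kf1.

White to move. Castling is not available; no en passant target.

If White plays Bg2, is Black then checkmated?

After Bg2: black king on f1; in check: yes, from the white bishop on g2.
Black has 4 legal replies: Kxg2, Kxf2, Kg1, Ke1.
In check but a legal move exists → not checkmate.

no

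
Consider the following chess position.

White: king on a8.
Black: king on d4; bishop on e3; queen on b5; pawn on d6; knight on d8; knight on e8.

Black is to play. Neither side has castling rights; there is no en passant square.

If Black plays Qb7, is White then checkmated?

After Qb7: white king on a8; in check: yes, from the black queen on b7.
King squares — a7: attacked by Qb7; b7: attacked by Nd8; b8: attacked by Qb7.
White has no legal moves → checkmate.

yes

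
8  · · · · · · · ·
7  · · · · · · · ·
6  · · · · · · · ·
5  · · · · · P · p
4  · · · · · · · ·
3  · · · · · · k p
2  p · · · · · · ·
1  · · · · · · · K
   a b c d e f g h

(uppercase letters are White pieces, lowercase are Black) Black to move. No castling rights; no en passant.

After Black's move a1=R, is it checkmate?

yes

After a1=R: white king on h1; in check: yes, from the black rook on a1.
King squares — g1: attacked by Ra1; g2: attacked by Kg3; h2: attacked by Kg3.
White has no legal moves → checkmate.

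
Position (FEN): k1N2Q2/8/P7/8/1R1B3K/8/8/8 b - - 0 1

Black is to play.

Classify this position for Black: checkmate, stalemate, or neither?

stalemate

Black to move; black king on a8.
In check: no.
King squares — a7: attacked by Bd4; b7: attacked by Rb4; b8: attacked by Rb4.
Legal moves for Black: none.
Not in check and no legal moves → stalemate.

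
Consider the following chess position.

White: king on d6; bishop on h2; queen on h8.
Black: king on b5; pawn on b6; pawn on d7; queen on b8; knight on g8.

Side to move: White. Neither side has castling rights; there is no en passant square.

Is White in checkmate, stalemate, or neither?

White to move; white king on d6.
In check: yes, from the black queen on b8.
Legal moves for White: Kxd7, Kd5.
White is in check but has 2 legal moves → neither.

neither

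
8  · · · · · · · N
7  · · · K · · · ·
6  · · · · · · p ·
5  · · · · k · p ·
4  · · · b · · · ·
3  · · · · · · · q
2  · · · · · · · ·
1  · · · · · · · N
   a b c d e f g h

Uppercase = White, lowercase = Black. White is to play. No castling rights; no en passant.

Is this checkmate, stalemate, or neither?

White to move; white king on d7.
In check: yes, from the black queen on h3.
Legal moves for White: Ke8, Kd8, Ke7, Kc7, Kc6.
White is in check but has 5 legal moves → neither.

neither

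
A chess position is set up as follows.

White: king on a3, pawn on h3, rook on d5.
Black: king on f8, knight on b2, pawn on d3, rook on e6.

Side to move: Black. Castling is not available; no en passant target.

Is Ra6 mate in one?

After Ra6: white king on a3; in check: yes, from the black rook on a6.
White has 4 legal replies: Kb4, Kb3, Kxb2, Ra5.
In check but a legal move exists → not checkmate.

no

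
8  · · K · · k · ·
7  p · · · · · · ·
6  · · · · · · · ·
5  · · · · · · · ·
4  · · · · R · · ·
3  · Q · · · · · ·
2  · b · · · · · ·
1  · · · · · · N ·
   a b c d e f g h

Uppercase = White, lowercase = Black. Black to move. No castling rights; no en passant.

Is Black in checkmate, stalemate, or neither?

Black to move; black king on f8.
In check: no.
Legal moves for Black: Kg7, Bh8, Bg7, Bf6, Be5, Bd4, Bc3, Ba3, Bc1, Ba1, a6, a5.
Black has 12 legal moves and is not in check → neither.

neither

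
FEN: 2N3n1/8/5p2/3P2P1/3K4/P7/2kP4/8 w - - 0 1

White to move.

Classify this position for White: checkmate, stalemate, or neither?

neither

White to move; white king on d4.
In check: no.
Legal moves for White: Ne7, Na7, Nd6, Nb6, Kc5, Ke4, Kc4, Ke3, gxf6, g6, d6, a4, d3.
White has 13 legal moves and is not in check → neither.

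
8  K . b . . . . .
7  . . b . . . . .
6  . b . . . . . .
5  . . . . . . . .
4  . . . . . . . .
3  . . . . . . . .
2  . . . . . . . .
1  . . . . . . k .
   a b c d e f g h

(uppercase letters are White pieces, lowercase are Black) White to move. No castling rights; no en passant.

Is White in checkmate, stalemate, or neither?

stalemate

White to move; white king on a8.
In check: no.
King squares — a7: attacked by Bb6; b7: attacked by Bc8; b8: attacked by Bc7.
Legal moves for White: none.
Not in check and no legal moves → stalemate.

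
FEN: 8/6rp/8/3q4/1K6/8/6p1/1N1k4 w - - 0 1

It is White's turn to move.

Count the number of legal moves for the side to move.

White to move; king on b4.
In check: no.
Legal moves: Ka4, Kc3, Ka3, Nc3+, Na3, Nd2.
Count: 6.

6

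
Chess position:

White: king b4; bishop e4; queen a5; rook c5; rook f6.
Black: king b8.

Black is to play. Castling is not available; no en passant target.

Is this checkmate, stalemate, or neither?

Black to move; black king on b8.
In check: no.
King squares — a7: attacked by Qa5; b7: attacked by Be4; c7: attacked by Qa5; a8: attacked by Be4; c8: attacked by Rc5.
Legal moves for Black: none.
Not in check and no legal moves → stalemate.

stalemate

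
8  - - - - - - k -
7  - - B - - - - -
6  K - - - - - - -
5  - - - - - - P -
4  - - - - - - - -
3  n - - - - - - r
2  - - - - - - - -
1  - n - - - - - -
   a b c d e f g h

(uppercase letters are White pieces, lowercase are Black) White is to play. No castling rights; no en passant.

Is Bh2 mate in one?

no

After Bh2: black king on g8; in check: no.
Black is not in check, so this cannot be checkmate.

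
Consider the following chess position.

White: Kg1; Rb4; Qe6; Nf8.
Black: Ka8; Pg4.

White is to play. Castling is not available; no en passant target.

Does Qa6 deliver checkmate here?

After Qa6: black king on a8; in check: yes, from the white queen on a6.
King squares — a7: attacked by Qa6; b7: attacked by Rb4; b8: attacked by Rb4.
Black has no legal moves → checkmate.

yes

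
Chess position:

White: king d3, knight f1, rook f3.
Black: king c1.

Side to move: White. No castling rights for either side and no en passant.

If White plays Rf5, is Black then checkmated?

After Rf5: black king on c1; in check: no.
Black is not in check, so this cannot be checkmate.

no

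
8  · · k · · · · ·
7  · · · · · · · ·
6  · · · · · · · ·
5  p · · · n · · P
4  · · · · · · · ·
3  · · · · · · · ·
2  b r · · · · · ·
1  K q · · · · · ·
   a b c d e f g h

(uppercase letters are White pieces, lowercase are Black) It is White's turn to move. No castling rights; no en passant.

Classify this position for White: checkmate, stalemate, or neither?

checkmate

White to move; white king on a1.
In check: yes, from the black queen on b1.
King squares — b1: attacked by Ba2; a2: attacked by Qb1; b2: attacked by Qb1.
Legal moves for White: none.
In check with no legal moves → checkmate.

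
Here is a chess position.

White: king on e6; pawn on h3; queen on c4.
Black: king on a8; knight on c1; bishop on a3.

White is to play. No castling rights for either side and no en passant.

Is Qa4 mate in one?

After Qa4: black king on a8; in check: yes, from the white queen on a4.
Black has 2 legal replies: Kb8, Kb7.
In check but a legal move exists → not checkmate.

no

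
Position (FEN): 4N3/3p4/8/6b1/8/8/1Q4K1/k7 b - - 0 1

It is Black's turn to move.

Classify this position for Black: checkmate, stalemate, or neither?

neither

Black to move; black king on a1.
In check: yes, from the white queen on b2.
King squares — b1: attacked by Qb2; a2: attacked by Qb2; b2: available.
Legal moves for Black: Kxb2.
Black is in check but has 1 legal move → neither.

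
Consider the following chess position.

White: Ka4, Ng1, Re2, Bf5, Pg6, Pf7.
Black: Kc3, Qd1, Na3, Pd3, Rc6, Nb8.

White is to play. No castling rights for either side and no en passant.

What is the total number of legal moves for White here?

White to move; king on a4.
In check: yes, from the black queen on d1.
Legal moves: Ka5, Kxa3, Rc2+.
Count: 3.

3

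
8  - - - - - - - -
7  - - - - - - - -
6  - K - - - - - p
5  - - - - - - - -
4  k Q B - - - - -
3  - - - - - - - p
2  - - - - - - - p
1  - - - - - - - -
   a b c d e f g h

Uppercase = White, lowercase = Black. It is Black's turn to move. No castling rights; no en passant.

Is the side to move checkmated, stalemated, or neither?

neither

Black to move; black king on a4.
In check: yes, from the white queen on b4.
King squares — a3: attacked by Qb4; b3: attacked by Qb4; b4: available; a5: attacked by Qb4; b5: attacked by Qb4.
Legal moves for Black: Kxb4.
Black is in check but has 1 legal move → neither.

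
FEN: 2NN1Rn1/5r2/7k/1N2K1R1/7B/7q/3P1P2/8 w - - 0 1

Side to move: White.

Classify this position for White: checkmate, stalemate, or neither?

neither

White to move; white king on e5.
In check: no.
Legal moves for White include: Rfxg8, Re8, Rxf7, Nxf7+, Nb7, Ne6, Nc6, Ne7, Nca7, Ncd6, Nb6, Rgxg8, Rg7, Rg6+, Rh5+, Rf5, Rg4, Rg3, ... (list truncated; more exist).
White has legal moves and is not in check → neither.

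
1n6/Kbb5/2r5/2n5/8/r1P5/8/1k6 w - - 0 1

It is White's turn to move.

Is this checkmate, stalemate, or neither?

White to move; white king on a7.
In check: yes, from the black rook on a3.
King squares — a6: attacked by Ra3; b6: attacked by Rc6; b7: attacked by Nc5; a8: attacked by Ra3; b8: attacked by Bc7.
Legal moves for White: none.
In check with no legal moves → checkmate.

checkmate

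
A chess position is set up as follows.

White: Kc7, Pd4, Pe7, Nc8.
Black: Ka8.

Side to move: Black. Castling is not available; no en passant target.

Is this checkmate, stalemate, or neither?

Black to move; black king on a8.
In check: no.
King squares — a7: attacked by Nc8; b7: attacked by Kc7; b8: attacked by Kc7.
Legal moves for Black: none.
Not in check and no legal moves → stalemate.

stalemate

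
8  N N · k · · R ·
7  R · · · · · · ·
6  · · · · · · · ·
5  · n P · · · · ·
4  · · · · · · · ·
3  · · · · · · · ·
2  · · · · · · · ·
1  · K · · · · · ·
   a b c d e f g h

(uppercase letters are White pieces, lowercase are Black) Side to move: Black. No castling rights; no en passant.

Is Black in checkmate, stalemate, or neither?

checkmate

Black to move; black king on d8.
In check: yes, from the white rook on g8.
King squares — c7: attacked by Ra7; d7: attacked by Ra7; e7: attacked by Ra7; c8: attacked by Rg8; e8: attacked by Rg8.
Legal moves for Black: none.
In check with no legal moves → checkmate.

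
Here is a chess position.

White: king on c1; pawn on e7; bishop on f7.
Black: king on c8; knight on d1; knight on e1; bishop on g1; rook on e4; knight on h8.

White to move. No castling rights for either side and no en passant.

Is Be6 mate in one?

After Be6: black king on c8; in check: yes, from the white bishop on e6.
Black has 4 legal replies: Kb8, Kc7, Kb7, Rxe6.
In check but a legal move exists → not checkmate.

no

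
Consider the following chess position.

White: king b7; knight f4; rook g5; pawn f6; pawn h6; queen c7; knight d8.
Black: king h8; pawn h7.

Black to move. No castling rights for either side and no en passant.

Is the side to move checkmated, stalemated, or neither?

stalemate

Black to move; black king on h8.
In check: no.
King squares — g7: attacked by Rg5; h7: own pawn; g8: attacked by Rg5.
Legal moves for Black: none.
Not in check and no legal moves → stalemate.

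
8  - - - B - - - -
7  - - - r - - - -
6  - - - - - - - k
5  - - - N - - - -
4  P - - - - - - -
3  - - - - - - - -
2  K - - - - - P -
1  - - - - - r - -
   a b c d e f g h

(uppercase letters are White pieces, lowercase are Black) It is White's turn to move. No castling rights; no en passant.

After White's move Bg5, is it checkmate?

no

After Bg5: black king on h6; in check: yes, from the white bishop on g5.
Black has 5 legal replies: Kh7, Kg7, Kg6, Kh5, Kxg5.
In check but a legal move exists → not checkmate.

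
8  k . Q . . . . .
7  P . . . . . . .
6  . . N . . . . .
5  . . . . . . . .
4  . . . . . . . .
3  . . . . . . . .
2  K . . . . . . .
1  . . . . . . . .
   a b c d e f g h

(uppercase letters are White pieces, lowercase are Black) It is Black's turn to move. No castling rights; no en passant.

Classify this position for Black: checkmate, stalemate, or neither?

Black to move; black king on a8.
In check: yes, from the white queen on c8.
King squares — a7: attacked by Nc6; b7: attacked by Qc8; b8: attacked by Nc6.
Legal moves for Black: none.
In check with no legal moves → checkmate.

checkmate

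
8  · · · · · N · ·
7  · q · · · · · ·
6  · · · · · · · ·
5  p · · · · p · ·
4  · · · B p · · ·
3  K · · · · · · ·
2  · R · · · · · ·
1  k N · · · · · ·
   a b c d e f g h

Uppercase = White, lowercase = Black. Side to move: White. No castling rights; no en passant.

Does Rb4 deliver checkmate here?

yes

After Rb4: black king on a1; in check: yes, from the white bishop on d4.
King squares — b1: attacked by Rb4; a2: attacked by Ka3; b2: attacked by Ka3.
Black has no legal moves → checkmate.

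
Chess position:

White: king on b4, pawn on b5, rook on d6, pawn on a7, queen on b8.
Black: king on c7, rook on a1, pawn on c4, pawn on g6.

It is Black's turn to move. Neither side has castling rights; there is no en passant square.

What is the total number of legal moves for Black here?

0

Black to move; king on c7.
In check: yes, from the white queen on b8.
Legal moves: none.
Count: 0.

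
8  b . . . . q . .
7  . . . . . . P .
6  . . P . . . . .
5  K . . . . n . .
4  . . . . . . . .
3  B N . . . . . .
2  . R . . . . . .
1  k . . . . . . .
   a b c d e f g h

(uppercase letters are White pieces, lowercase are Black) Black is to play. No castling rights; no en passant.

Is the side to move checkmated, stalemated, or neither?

checkmate

Black to move; black king on a1.
In check: yes, from the white knight on b3.
King squares — b1: attacked by Rb2; a2: attacked by Rb2; b2: attacked by Ba3.
Legal moves for Black: none.
In check with no legal moves → checkmate.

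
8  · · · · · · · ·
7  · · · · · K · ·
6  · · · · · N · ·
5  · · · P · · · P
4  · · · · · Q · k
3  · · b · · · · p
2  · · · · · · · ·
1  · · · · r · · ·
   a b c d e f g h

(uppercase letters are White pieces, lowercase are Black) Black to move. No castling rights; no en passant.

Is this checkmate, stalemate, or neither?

Black to move; black king on h4.
In check: yes, from the white queen on f4.
King squares — g3: attacked by Qf4; h3: own pawn; g4: attacked by Qf4; g5: attacked by Qf4; h5: attacked by Nf6.
Legal moves for Black: none.
In check with no legal moves → checkmate.

checkmate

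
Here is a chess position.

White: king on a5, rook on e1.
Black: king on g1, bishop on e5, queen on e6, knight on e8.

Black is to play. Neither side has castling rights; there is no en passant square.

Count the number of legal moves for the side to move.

Black to move; king on g1.
In check: yes, from the white rook on e1.
Legal moves: Kh2, Kg2, Kf2.
Count: 3.

3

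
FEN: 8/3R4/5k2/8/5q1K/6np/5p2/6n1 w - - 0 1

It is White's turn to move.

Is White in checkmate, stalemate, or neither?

checkmate

White to move; white king on h4.
In check: yes, from the black queen on f4.
King squares — g3: attacked by Qf4; h3: attacked by Ng1; g4: attacked by Qf4; g5: attacked by Qf4; h5: attacked by Ng3.
Legal moves for White: none.
In check with no legal moves → checkmate.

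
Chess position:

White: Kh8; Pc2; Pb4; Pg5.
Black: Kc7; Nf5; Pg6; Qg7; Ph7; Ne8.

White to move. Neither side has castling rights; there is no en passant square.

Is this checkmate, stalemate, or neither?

checkmate

White to move; white king on h8.
In check: yes, from the black queen on g7.
King squares — g7: attacked by Nf5; h7: attacked by Qg7; g8: attacked by Qg7.
Legal moves for White: none.
In check with no legal moves → checkmate.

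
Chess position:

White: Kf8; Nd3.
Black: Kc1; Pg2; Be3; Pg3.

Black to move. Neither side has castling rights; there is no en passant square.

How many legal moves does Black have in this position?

4

Black to move; king on c1.
In check: yes, from the white knight on d3.
Legal moves: Kd2, Kc2, Kd1, Kb1.
Count: 4.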